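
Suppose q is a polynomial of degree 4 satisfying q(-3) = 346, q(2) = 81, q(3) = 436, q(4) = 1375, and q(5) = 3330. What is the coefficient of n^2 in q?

Write q(n) = an^4 + bn^3 + cn^2 + dn + e. Substituting each data point gives a linear system:
  81a - 27b + 9c - 3d + e = 346
  16a + 8b + 4c + 2d + e = 81
  81a + 27b + 9c + 3d + e = 436
  256a + 64b + 16c + 4d + e = 1375
  625a + 125b + 25c + 5d + e = 3330
Solving the system yields a = 5, b = 2, c = -1, d = -3, e = -5.
So q(n) = 5n^4 + 2n^3 - n^2 - 3n - 5.
The coefficient of n^2 is -1.

-1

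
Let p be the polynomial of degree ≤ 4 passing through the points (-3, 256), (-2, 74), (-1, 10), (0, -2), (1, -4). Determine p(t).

p(t) = t^4 - 5t^3 + 4t^2 - 2t - 2

Using the Lagrange interpolation formula with nodes -3, -2, -1, 0, 1:
  L_0(t) = (t + 2)(t + 1)t(t - 1) / 24
  L_1(t) = (t + 3)(t + 1)t(t - 1) / -6
  L_2(t) = (t + 3)(t + 2)t(t - 1) / 4
  L_3(t) = (t + 3)(t + 2)(t + 1)(t - 1) / -6
  L_4(t) = (t + 3)(t + 2)(t + 1)t / 24
Then p(t) = 256·L_0(t) + 74·L_1(t) + 10·L_2(t) - 2·L_3(t) - 4·L_4(t).
Expanding and collecting terms gives p(t) = t⁴ - 5t³ + 4t² - 2t - 2.
Check: p(-1) = 10. ✓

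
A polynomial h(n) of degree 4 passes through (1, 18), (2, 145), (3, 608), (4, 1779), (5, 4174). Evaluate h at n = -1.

Write h(n) = an^4 + bn^3 + cn^2 + dn + e. Substituting each data point gives a linear system:
  a + b + c + d + e = 18
  16a + 8b + 4c + 2d + e = 145
  81a + 27b + 9c + 3d + e = 608
  256a + 64b + 16c + 4d + e = 1779
  625a + 125b + 25c + 5d + e = 4174
Solving the system yields a = 6, b = 2, c = 6, d = 5, e = -1.
So h(n) = 6n^4 + 2n^3 + 6n^2 + 5n - 1.
Then h(-1) = 4.

4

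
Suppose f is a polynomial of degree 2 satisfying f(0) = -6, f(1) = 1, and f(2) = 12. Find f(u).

Write f(u) = au^2 + bu + c. Substituting each data point gives a linear system:
  c = -6
  a + b + c = 1
  4a + 2b + c = 12
Solving the system yields a = 2, b = 5, c = -6.
So f(u) = 2u^2 + 5u - 6.
Check: f(1) = 1. ✓

f(u) = 2u^2 + 5u - 6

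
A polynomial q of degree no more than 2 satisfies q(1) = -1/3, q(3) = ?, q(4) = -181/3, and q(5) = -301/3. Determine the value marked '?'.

The 3 known points determine the degree-2 polynomial uniquely.
Write q(u) = au^2 + bu + c. Substituting each data point gives a linear system:
  a + b + c = -1/3
  16a + 4b + c = -181/3
  25a + 5b + c = -301/3
Solving the system yields a = -5, b = 5, c = -1/3.
So q(u) = -5u² + 5u - 1/3.
Then q(3) = -91/3.

-91/3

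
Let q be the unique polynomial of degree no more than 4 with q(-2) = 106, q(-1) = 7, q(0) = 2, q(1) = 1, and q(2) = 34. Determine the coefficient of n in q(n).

Write q(n) = an^4 + bn^3 + cn^2 + dn + e. Substituting each data point gives a linear system:
  16a - 8b + 4c - 2d + e = 106
  a - b + c - d + e = 7
  e = 2
  a + b + c + d + e = 1
  16a + 8b + 4c + 2d + e = 34
Solving the system yields a = 5, b = -5, c = -3, d = 2, e = 2.
So q(n) = 5n^4 - 5n^3 - 3n^2 + 2n + 2.
The coefficient of n is 2.

2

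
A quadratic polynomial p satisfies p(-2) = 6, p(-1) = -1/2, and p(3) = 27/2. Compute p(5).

89/2

Write p(s) = as^2 + bs + c. Substituting each data point gives a linear system:
  4a - 2b + c = 6
  a - b + c = -1/2
  9a + 3b + c = 27/2
Solving the system yields a = 2, b = -1/2, c = -3.
So p(s) = 2s^2 - (1/2)s - 3.
Then p(5) = 89/2.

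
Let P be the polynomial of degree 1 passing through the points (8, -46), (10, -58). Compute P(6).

-34

Using the Lagrange interpolation formula with nodes 8, 10:
  L_0(u) = (u - 10) / -2
  L_1(u) = (u - 8) / 2
Then P(u) = -46·L_0(u) - 58·L_1(u).
Expanding and collecting terms gives P(u) = -6u + 2.
Evaluating at u = 6: P(6) = -34.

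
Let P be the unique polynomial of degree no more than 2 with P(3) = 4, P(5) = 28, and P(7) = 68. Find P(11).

196

Using the Lagrange interpolation formula with nodes 3, 5, 7:
  L_0(t) = (t - 5)(t - 7) / 8
  L_1(t) = (t - 3)(t - 7) / -4
  L_2(t) = (t - 3)(t - 5) / 8
Then P(t) = 4·L_0(t) + 28·L_1(t) + 68·L_2(t).
Expanding and collecting terms gives P(t) = 2t^2 - 4t - 2.
Evaluating at t = 11: P(11) = 196.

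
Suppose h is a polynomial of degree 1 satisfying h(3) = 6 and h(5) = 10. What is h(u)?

h(u) = 2u

Write h(u) = au + b. Substituting each data point gives a linear system:
  3a + b = 6
  5a + b = 10
Solving the system yields a = 2, b = 0.
So h(u) = 2u.
Check: h(3) = 6. ✓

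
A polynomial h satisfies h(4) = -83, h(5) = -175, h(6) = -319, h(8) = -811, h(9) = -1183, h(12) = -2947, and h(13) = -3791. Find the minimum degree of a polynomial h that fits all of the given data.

3

Divided differences on the nodes 4, 5, 6, 8, 9, 12, 13:
  order 0: -83  -175  -319  -811  -1183  -2947  -3791
  order 1: -92  -144  -246  -372  -588  -844
  order 2: -26  -34  -42  -54  -64
  order 3: -2  -2  -2  -2
  order 4: 0  0  0
  order 5: 0  0
  order 6: 0
The order-3 divided differences are all -2 (nonzero) and every higher order vanishes, so the data lies on a polynomial of degree exactly 3.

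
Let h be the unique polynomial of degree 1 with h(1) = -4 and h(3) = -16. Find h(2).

-10

Using the Lagrange interpolation formula with nodes 1, 3:
  L_0(s) = (s - 3) / -2
  L_1(s) = (s - 1) / 2
Then h(s) = -4·L_0(s) - 16·L_1(s).
Expanding and collecting terms gives h(s) = -6s + 2.
Evaluating at s = 2: h(2) = -10.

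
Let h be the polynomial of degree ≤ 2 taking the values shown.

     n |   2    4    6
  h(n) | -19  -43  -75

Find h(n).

Write h(n) = an^2 + bn + c. Substituting each data point gives a linear system:
  4a + 2b + c = -19
  16a + 4b + c = -43
  36a + 6b + c = -75
Solving the system yields a = -1, b = -6, c = -3.
So h(n) = -n² - 6n - 3.
Check: h(6) = -75. ✓

h(n) = -n^2 - 6n - 3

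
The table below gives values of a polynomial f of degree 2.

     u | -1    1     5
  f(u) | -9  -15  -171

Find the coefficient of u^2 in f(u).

-6

Write f(u) = au^2 + bu + c. Substituting each data point gives a linear system:
  a - b + c = -9
  a + b + c = -15
  25a + 5b + c = -171
Solving the system yields a = -6, b = -3, c = -6.
So f(u) = -6u² - 3u - 6.
The leading coefficient is -6.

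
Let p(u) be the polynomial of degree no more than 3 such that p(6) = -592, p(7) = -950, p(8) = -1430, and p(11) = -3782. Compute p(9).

Using the Lagrange interpolation formula with nodes 6, 7, 8, 11:
  L_0(u) = (u - 7)(u - 8)(u - 11) / -10
  L_1(u) = (u - 6)(u - 8)(u - 11) / 4
  L_2(u) = (u - 6)(u - 7)(u - 11) / -6
  L_3(u) = (u - 6)(u - 7)(u - 8) / 60
Then p(u) = -592·L_0(u) - 950·L_1(u) - 1430·L_2(u) - 3782·L_3(u).
Expanding and collecting terms gives p(u) = -3u^3 + 2u^2 - 3u + 2.
Evaluating at u = 9: p(9) = -2050.

-2050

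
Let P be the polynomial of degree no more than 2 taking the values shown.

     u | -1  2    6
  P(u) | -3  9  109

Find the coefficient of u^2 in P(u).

Write P(u) = au^2 + bu + c. Substituting each data point gives a linear system:
  a - b + c = -3
  4a + 2b + c = 9
  36a + 6b + c = 109
Solving the system yields a = 3, b = 1, c = -5.
So P(u) = 3u² + u - 5.
The leading coefficient is 3.

3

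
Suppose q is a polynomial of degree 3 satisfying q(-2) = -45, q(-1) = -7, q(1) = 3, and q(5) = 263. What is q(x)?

Write q(x) = ax^3 + bx^2 + cx + d. Substituting each data point gives a linear system:
  -8a + 4b - 2c + d = -45
  -a + b - c + d = -7
  a + b + c + d = 3
  125a + 25b + 5c + d = 263
Solving the system yields a = 3, b = -5, c = 2, d = 3.
So q(x) = 3x^3 - 5x^2 + 2x + 3.
Check: q(-1) = -7. ✓

q(x) = 3x^3 - 5x^2 + 2x + 3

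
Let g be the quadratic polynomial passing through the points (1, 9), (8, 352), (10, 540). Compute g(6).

Write g(x) = ax^2 + bx + c. Substituting each data point gives a linear system:
  a + b + c = 9
  64a + 8b + c = 352
  100a + 10b + c = 540
Solving the system yields a = 5, b = 4, c = 0.
So g(x) = 5x^2 + 4x.
Then g(6) = 204.

204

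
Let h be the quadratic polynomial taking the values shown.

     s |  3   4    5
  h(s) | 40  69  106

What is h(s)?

Write h(s) = as^2 + bs + c. Substituting each data point gives a linear system:
  9a + 3b + c = 40
  16a + 4b + c = 69
  25a + 5b + c = 106
Solving the system yields a = 4, b = 1, c = 1.
So h(s) = 4s^2 + s + 1.
Check: h(4) = 69. ✓

h(s) = 4s^2 + s + 1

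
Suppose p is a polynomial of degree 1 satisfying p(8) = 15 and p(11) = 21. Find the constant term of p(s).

Write p(s) = as + b. Substituting each data point gives a linear system:
  8a + b = 15
  11a + b = 21
Solving the system yields a = 2, b = -1.
So p(s) = 2s - 1.
The constant term is -1.

-1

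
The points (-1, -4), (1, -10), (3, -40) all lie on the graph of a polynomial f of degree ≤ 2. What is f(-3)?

Using the Lagrange interpolation formula with nodes -1, 1, 3:
  L_0(n) = (n - 1)(n - 3) / 8
  L_1(n) = (n + 1)(n - 3) / -4
  L_2(n) = (n + 1)(n - 1) / 8
Then f(n) = -4·L_0(n) - 10·L_1(n) - 40·L_2(n).
Expanding and collecting terms gives f(n) = -3n^2 - 3n - 4.
Evaluating at n = -3: f(-3) = -22.

-22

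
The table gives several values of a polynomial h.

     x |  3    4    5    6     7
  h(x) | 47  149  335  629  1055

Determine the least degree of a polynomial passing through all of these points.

3

Forward differences of the values at x = 3, 4, 5, 6, 7:
  h  : 47  149  335  629  1055
  Δ  : 102  186  294  426
  Δ^2: 84  108  132
  Δ^3: 24  24
  Δ^4: 0
The third differences are constant (24) and nonzero, while all higher differences vanish, so the minimal degree is 3.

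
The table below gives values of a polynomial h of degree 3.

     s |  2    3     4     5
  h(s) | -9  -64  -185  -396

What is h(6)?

-721

Using the Lagrange interpolation formula with nodes 2, 3, 4, 5:
  L_0(s) = (s - 3)(s - 4)(s - 5) / -6
  L_1(s) = (s - 2)(s - 4)(s - 5) / 2
  L_2(s) = (s - 2)(s - 3)(s - 5) / -2
  L_3(s) = (s - 2)(s - 3)(s - 4) / 6
Then h(s) = -9·L_0(s) - 64·L_1(s) - 185·L_2(s) - 396·L_3(s).
Expanding and collecting terms gives h(s) = -4s^3 + 3s^2 + 6s - 1.
Evaluating at s = 6: h(6) = -721.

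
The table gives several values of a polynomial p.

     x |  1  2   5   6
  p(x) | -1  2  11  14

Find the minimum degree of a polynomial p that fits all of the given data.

1

Divided differences on the nodes 1, 2, 5, 6:
  order 0: -1  2  11  14
  order 1: 3  3  3
  order 2: 0  0
  order 3: 0
The order-1 divided differences are all 3 (nonzero) and every higher order vanishes, so the data lies on a polynomial of degree exactly 1.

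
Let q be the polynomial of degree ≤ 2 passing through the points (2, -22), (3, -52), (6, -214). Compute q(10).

Using the Lagrange interpolation formula with nodes 2, 3, 6:
  L_0(t) = (t - 3)(t - 6) / 4
  L_1(t) = (t - 2)(t - 6) / -3
  L_2(t) = (t - 2)(t - 3) / 12
Then q(t) = -22·L_0(t) - 52·L_1(t) - 214·L_2(t).
Expanding and collecting terms gives q(t) = -6t^2 + 2.
Evaluating at t = 10: q(10) = -598.

-598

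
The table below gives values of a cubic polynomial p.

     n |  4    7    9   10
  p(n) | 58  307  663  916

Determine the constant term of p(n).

6

Write p(n) = an^3 + bn^2 + cn + d. Substituting each data point gives a linear system:
  64a + 16b + 4c + d = 58
  343a + 49b + 7c + d = 307
  729a + 81b + 9c + d = 663
  1000a + 100b + 10c + d = 916
Solving the system yields a = 1, b = -1, c = 1, d = 6.
So p(n) = n^3 - n^2 + n + 6.
The constant term is 6.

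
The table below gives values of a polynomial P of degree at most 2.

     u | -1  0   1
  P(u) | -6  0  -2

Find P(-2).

-20

Forward differences of the values at u = -1, 0, 1:
  P  : -6  0  -2
  Δ  : 6  -2
  Δ^2: -8
The second differences are constant, confirming degree 2.
Interpolating (Newton forward form) and evaluating at u = -2 gives P(-2) = -20.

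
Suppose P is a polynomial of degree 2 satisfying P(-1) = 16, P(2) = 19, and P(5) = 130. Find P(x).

P(x) = 6x^2 - 5x + 5

Using the Lagrange interpolation formula with nodes -1, 2, 5:
  L_0(x) = (x - 2)(x - 5) / 18
  L_1(x) = (x + 1)(x - 5) / -9
  L_2(x) = (x + 1)(x - 2) / 18
Then P(x) = 16·L_0(x) + 19·L_1(x) + 130·L_2(x).
Expanding and collecting terms gives P(x) = 6x^2 - 5x + 5.
Check: P(5) = 130. ✓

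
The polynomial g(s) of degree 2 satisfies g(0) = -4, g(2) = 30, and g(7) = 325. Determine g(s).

g(s) = 6s^2 + 5s - 4

Using the Lagrange interpolation formula with nodes 0, 2, 7:
  L_0(s) = (s - 2)(s - 7) / 14
  L_1(s) = s(s - 7) / -10
  L_2(s) = s(s - 2) / 35
Then g(s) = -4·L_0(s) + 30·L_1(s) + 325·L_2(s).
Expanding and collecting terms gives g(s) = 6s^2 + 5s - 4.
Check: g(0) = -4. ✓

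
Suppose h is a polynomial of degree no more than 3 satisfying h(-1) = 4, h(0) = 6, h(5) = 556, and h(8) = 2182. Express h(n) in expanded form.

Using the Lagrange interpolation formula with nodes -1, 0, 5, 8:
  L_0(n) = n(n - 5)(n - 8) / -54
  L_1(n) = (n + 1)(n - 5)(n - 8) / 40
  L_2(n) = (n + 1)n(n - 8) / -90
  L_3(n) = (n + 1)n(n - 5) / 216
Then h(n) = 4·L_0(n) + 6·L_1(n) + 556·L_2(n) + 2182·L_3(n).
Expanding and collecting terms gives h(n) = 4n^3 + 2n^2 + 6.
Check: h(-1) = 4. ✓

h(n) = 4n^3 + 2n^2 + 6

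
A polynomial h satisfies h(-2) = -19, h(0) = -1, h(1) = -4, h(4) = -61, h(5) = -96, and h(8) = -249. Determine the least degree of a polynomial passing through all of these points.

2

Divided differences on the nodes -2, 0, 1, 4, 5, 8:
  order 0: -19  -1  -4  -61  -96  -249
  order 1: 9  -3  -19  -35  -51
  order 2: -4  -4  -4  -4
  order 3: 0  0  0
  order 4: 0  0
  order 5: 0
The order-2 divided differences are all -4 (nonzero) and every higher order vanishes, so the data lies on a polynomial of degree exactly 2.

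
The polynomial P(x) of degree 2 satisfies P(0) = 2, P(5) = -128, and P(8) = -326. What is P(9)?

-412

Using the Lagrange interpolation formula with nodes 0, 5, 8:
  L_0(x) = (x - 5)(x - 8) / 40
  L_1(x) = x(x - 8) / -15
  L_2(x) = x(x - 5) / 24
Then P(x) = 2·L_0(x) - 128·L_1(x) - 326·L_2(x).
Expanding and collecting terms gives P(x) = -5x^2 - x + 2.
Evaluating at x = 9: P(9) = -412.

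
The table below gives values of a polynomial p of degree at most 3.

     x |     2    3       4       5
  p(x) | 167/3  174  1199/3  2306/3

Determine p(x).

Write p(x) = ax^3 + bx^2 + cx + d. Substituting each data point gives a linear system:
  8a + 4b + 2c + d = 167/3
  27a + 9b + 3c + d = 174
  64a + 16b + 4c + d = 1199/3
  125a + 25b + 5c + d = 2306/3
Solving the system yields a = 6, b = -1/3, c = 6, d = -3.
So p(x) = 6x^3 - (1/3)x^2 + 6x - 3.
Check: p(3) = 174. ✓

p(x) = 6x^3 - (1/3)x^2 + 6x - 3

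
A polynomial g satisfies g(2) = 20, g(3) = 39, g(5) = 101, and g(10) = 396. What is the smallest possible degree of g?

2

Divided differences on the nodes 2, 3, 5, 10:
  order 0: 20  39  101  396
  order 1: 19  31  59
  order 2: 4  4
  order 3: 0
The order-2 divided differences are all 4 (nonzero) and every higher order vanishes, so the data lies on a polynomial of degree exactly 2.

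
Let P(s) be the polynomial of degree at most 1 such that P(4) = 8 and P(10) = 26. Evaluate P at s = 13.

Write P(s) = as + b. Substituting each data point gives a linear system:
  4a + b = 8
  10a + b = 26
Solving the system yields a = 3, b = -4.
So P(s) = 3s - 4.
Then P(13) = 35.

35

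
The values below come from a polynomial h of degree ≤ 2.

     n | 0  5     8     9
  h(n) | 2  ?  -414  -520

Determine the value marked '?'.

-168

The 3 known points determine the degree-2 polynomial uniquely.
Write h(n) = an^2 + bn + c. Substituting each data point gives a linear system:
  c = 2
  64a + 8b + c = -414
  81a + 9b + c = -520
Solving the system yields a = -6, b = -4, c = 2.
So h(n) = -6n² - 4n + 2.
Then h(5) = -168.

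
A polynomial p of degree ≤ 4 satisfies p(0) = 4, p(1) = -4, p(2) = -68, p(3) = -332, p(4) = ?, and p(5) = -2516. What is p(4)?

-1036

On equispaced nodes a degree-4 polynomial has vanishing fifth forward difference, so
  - p(0) + 5·p(1) - 10·p(2) + 10·p(3) - 5·p(4) + p(5) = 0.
Substituting the known values and solving for p(4):
  -5·p(4) = 5180
  p(4) = -1036.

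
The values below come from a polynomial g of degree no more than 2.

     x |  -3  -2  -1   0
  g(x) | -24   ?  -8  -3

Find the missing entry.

-15

The 3 known points determine the degree-2 polynomial uniquely.
Write g(x) = ax^2 + bx + c. Substituting each data point gives a linear system:
  9a - 3b + c = -24
  a - b + c = -8
  c = -3
Solving the system yields a = -1, b = 4, c = -3.
So g(x) = -x^2 + 4x - 3.
Then g(-2) = -15.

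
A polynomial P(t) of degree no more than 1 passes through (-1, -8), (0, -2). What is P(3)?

Write P(t) = at + b. Substituting each data point gives a linear system:
  -a + b = -8
  b = -2
Solving the system yields a = 6, b = -2.
So P(t) = 6t - 2.
Then P(3) = 16.

16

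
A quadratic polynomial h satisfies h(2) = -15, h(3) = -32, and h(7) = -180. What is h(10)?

Write h(x) = ax^2 + bx + c. Substituting each data point gives a linear system:
  4a + 2b + c = -15
  9a + 3b + c = -32
  49a + 7b + c = -180
Solving the system yields a = -4, b = 3, c = -5.
So h(x) = -4x² + 3x - 5.
Then h(10) = -375.

-375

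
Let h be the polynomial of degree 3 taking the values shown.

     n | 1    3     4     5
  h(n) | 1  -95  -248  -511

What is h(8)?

-2260

Write h(n) = an^3 + bn^2 + cn + d. Substituting each data point gives a linear system:
  a + b + c + d = 1
  27a + 9b + 3c + d = -95
  64a + 16b + 4c + d = -248
  125a + 25b + 5c + d = -511
Solving the system yields a = -5, b = 5, c = -3, d = 4.
So h(n) = -5n^3 + 5n^2 - 3n + 4.
Then h(8) = -2260.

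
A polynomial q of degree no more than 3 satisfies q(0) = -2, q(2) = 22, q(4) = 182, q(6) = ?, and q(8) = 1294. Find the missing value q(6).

574

On equispaced nodes a degree-3 polynomial has vanishing fourth forward difference, so
  q(0) - 4·q(2) + 6·q(4) - 4·q(6) + q(8) = 0.
Substituting the known values and solving for q(6):
  -4·q(6) = -2296
  q(6) = 574.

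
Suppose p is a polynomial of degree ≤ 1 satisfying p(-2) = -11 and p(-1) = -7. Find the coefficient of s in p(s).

4

Write p(s) = as + b. Substituting each data point gives a linear system:
  -2a + b = -11
  -a + b = -7
Solving the system yields a = 4, b = -3.
So p(s) = 4s - 3.
The leading coefficient is 4.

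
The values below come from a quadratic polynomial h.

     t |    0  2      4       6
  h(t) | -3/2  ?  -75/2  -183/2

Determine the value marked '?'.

The 3 known points determine the degree-2 polynomial uniquely.
Write h(t) = at^2 + bt + c. Substituting each data point gives a linear system:
  c = -3/2
  16a + 4b + c = -75/2
  36a + 6b + c = -183/2
Solving the system yields a = -3, b = 3, c = -3/2.
So h(t) = -3t^2 + 3t - 3/2.
Then h(2) = -15/2.

-15/2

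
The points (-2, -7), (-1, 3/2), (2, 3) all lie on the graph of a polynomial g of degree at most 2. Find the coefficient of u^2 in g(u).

-2

Write g(u) = au^2 + bu + c. Substituting each data point gives a linear system:
  4a - 2b + c = -7
  a - b + c = 3/2
  4a + 2b + c = 3
Solving the system yields a = -2, b = 5/2, c = 6.
So g(u) = -2u^2 + (5/2)u + 6.
The leading coefficient is -2.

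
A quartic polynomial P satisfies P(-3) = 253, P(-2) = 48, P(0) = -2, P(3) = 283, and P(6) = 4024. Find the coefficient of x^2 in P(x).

3

Write P(x) = ax^4 + bx^3 + cx^2 + dx + e. Substituting each data point gives a linear system:
  81a - 27b + 9c - 3d + e = 253
  16a - 8b + 4c - 2d + e = 48
  e = -2
  81a + 27b + 9c + 3d + e = 283
  1296a + 216b + 36c + 6d + e = 4024
Solving the system yields a = 3, b = 0, c = 3, d = 5, e = -2.
So P(x) = 3x^4 + 3x^2 + 5x - 2.
The coefficient of x^2 is 3.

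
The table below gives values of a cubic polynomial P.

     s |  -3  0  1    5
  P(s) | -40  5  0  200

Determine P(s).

P(s) = 2s^3 - s^2 - 6s + 5

Using the Lagrange interpolation formula with nodes -3, 0, 1, 5:
  L_0(s) = s(s - 1)(s - 5) / -96
  L_1(s) = (s + 3)(s - 1)(s - 5) / 15
  L_2(s) = (s + 3)s(s - 5) / -16
  L_3(s) = (s + 3)s(s - 1) / 160
Then P(s) = -40·L_0(s) + 5·L_1(s) + 0·L_2(s) + 200·L_3(s).
Expanding and collecting terms gives P(s) = 2s³ - s² - 6s + 5.
Check: P(5) = 200. ✓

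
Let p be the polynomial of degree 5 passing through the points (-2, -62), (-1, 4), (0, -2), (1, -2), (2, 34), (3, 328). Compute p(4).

1534

Using the Lagrange interpolation formula with nodes -2, -1, 0, 1, 2, 3:
  L_0(u) = (u + 1)u(u - 1)(u - 2)(u - 3) / -120
  L_1(u) = (u + 2)u(u - 1)(u - 2)(u - 3) / 24
  L_2(u) = (u + 2)(u + 1)(u - 1)(u - 2)(u - 3) / -12
  L_3(u) = (u + 2)(u + 1)u(u - 2)(u - 3) / 12
  L_4(u) = (u + 2)(u + 1)u(u - 1)(u - 3) / -24
  L_5(u) = (u + 2)(u + 1)u(u - 1)(u - 2) / 120
Then p(u) = -62·L_0(u) + 4·L_1(u) - 2·L_2(u) - 2·L_3(u) + 34·L_4(u) + 328·L_5(u).
Expanding and collecting terms gives p(u) = 2u^5 - 2u^4 - u^3 + 5u^2 - 4u - 2.
Evaluating at u = 4: p(4) = 1534.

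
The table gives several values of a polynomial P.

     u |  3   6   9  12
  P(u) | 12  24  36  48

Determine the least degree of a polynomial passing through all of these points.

Forward differences of the values at u = 3, 6, 9, 12:
  P  : 12  24  36  48
  Δ  : 12  12  12
  Δ^2: 0  0
  Δ^3: 0
The first differences are constant (12) and nonzero, while all higher differences vanish, so the minimal degree is 1.

1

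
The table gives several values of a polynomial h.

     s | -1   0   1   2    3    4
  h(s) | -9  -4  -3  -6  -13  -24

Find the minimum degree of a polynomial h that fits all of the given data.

Forward differences of the values at s = -1, 0, 1, 2, 3, 4:
  h  : -9  -4  -3  -6  -13  -24
  Δ  : 5  1  -3  -7  -11
  Δ^2: -4  -4  -4  -4
  Δ^3: 0  0  0
  Δ^4: 0  0
  Δ^5: 0
The second differences are constant (-4) and nonzero, while all higher differences vanish, so the minimal degree is 2.

2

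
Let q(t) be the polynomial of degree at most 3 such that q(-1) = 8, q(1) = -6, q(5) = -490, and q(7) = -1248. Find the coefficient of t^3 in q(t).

-3

Write q(t) = at^3 + bt^2 + ct + d. Substituting each data point gives a linear system:
  -a + b - c + d = 8
  a + b + c + d = -6
  125a + 25b + 5c + d = -490
  343a + 49b + 7c + d = -1248
Solving the system yields a = -3, b = -4, c = -4, d = 5.
So q(t) = -3t^3 - 4t^2 - 4t + 5.
The leading coefficient is -3.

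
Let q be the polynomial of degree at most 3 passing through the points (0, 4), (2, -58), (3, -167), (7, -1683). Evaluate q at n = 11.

-6079

Using the Lagrange interpolation formula with nodes 0, 2, 3, 7:
  L_0(n) = (n - 2)(n - 3)(n - 7) / -42
  L_1(n) = n(n - 3)(n - 7) / 10
  L_2(n) = n(n - 2)(n - 7) / -12
  L_3(n) = n(n - 2)(n - 3) / 140
Then q(n) = 4·L_0(n) - 58·L_1(n) - 167·L_2(n) - 1683·L_3(n).
Expanding and collecting terms gives q(n) = -4n³ - 6n² - 3n + 4.
Evaluating at n = 11: q(11) = -6079.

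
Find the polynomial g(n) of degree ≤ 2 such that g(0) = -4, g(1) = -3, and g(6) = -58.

Write g(n) = an^2 + bn + c. Substituting each data point gives a linear system:
  c = -4
  a + b + c = -3
  36a + 6b + c = -58
Solving the system yields a = -2, b = 3, c = -4.
So g(n) = -2n² + 3n - 4.
Check: g(0) = -4. ✓

g(n) = -2n^2 + 3n - 4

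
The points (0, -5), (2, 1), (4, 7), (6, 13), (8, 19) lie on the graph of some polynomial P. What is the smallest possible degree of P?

Forward differences of the values at t = 0, 2, 4, 6, 8:
  P  : -5  1  7  13  19
  Δ  : 6  6  6  6
  Δ^2: 0  0  0
  Δ^3: 0  0
  Δ^4: 0
The first differences are constant (6) and nonzero, while all higher differences vanish, so the minimal degree is 1.

1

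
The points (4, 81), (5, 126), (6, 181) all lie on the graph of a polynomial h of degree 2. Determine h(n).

h(n) = 5n^2 + 1

Write h(n) = an^2 + bn + c. Substituting each data point gives a linear system:
  16a + 4b + c = 81
  25a + 5b + c = 126
  36a + 6b + c = 181
Solving the system yields a = 5, b = 0, c = 1.
So h(n) = 5n² + 1.
Check: h(5) = 126. ✓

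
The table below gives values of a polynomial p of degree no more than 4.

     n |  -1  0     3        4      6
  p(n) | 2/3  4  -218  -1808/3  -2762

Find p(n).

Using the Lagrange interpolation formula with nodes -1, 0, 3, 4, 6:
  L_0(n) = n(n - 3)(n - 4)(n - 6) / 140
  L_1(n) = (n + 1)(n - 3)(n - 4)(n - 6) / -72
  L_2(n) = (n + 1)n(n - 4)(n - 6) / 36
  L_3(n) = (n + 1)n(n - 3)(n - 6) / -40
  L_4(n) = (n + 1)n(n - 3)(n - 4) / 252
Then p(n) = 2/3·L_0(n) + 4·L_1(n) - 218·L_2(n) - 1808/3·L_3(n) - 2762·L_4(n).
Expanding and collecting terms gives p(n) = -2n⁴ + (1/3)n³ - 6n² - 5n + 4.
Check: p(6) = -2762. ✓

p(n) = -2n^4 + (1/3)n^3 - 6n^2 - 5n + 4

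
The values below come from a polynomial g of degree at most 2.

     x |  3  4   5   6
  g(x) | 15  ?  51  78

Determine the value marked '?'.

The 3 known points determine the degree-2 polynomial uniquely.
Write g(x) = ax^2 + bx + c. Substituting each data point gives a linear system:
  9a + 3b + c = 15
  25a + 5b + c = 51
  36a + 6b + c = 78
Solving the system yields a = 3, b = -6, c = 6.
So g(x) = 3x^2 - 6x + 6.
Then g(4) = 30.

30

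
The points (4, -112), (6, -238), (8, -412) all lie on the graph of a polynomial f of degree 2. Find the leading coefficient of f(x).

Write f(x) = ax^2 + bx + c. Substituting each data point gives a linear system:
  16a + 4b + c = -112
  36a + 6b + c = -238
  64a + 8b + c = -412
Solving the system yields a = -6, b = -3, c = -4.
So f(x) = -6x^2 - 3x - 4.
The leading coefficient is -6.

-6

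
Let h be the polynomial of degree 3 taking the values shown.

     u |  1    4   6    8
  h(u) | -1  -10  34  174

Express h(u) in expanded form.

Using the Lagrange interpolation formula with nodes 1, 4, 6, 8:
  L_0(u) = (u - 4)(u - 6)(u - 8) / -105
  L_1(u) = (u - 1)(u - 6)(u - 8) / 24
  L_2(u) = (u - 1)(u - 4)(u - 8) / -20
  L_3(u) = (u - 1)(u - 4)(u - 6) / 56
Then h(u) = -1·L_0(u) - 10·L_1(u) + 34·L_2(u) + 174·L_3(u).
Expanding and collecting terms gives h(u) = u^3 - 6u^2 + 6u - 2.
Check: h(1) = -1. ✓

h(u) = u^3 - 6u^2 + 6u - 2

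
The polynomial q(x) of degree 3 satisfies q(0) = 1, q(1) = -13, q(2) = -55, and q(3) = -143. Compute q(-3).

55

Write q(x) = ax^3 + bx^2 + cx + d. Substituting each data point gives a linear system:
  d = 1
  a + b + c + d = -13
  8a + 4b + 2c + d = -55
  27a + 9b + 3c + d = -143
Solving the system yields a = -3, b = -5, c = -6, d = 1.
So q(x) = -3x^3 - 5x^2 - 6x + 1.
Then q(-3) = 55.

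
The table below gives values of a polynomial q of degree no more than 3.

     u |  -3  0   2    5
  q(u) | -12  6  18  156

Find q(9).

Using the Lagrange interpolation formula with nodes -3, 0, 2, 5:
  L_0(u) = u(u - 2)(u - 5) / -120
  L_1(u) = (u + 3)(u - 2)(u - 5) / 30
  L_2(u) = (u + 3)u(u - 5) / -30
  L_3(u) = (u + 3)u(u - 2) / 120
Then q(u) = -12·L_0(u) + 6·L_1(u) + 18·L_2(u) + 156·L_3(u).
Expanding and collecting terms gives q(u) = u³ + u² + 6.
Evaluating at u = 9: q(9) = 816.

816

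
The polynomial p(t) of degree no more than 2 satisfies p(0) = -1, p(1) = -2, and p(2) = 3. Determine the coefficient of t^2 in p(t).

Write p(t) = at^2 + bt + c. Substituting each data point gives a linear system:
  c = -1
  a + b + c = -2
  4a + 2b + c = 3
Solving the system yields a = 3, b = -4, c = -1.
So p(t) = 3t² - 4t - 1.
The leading coefficient is 3.

3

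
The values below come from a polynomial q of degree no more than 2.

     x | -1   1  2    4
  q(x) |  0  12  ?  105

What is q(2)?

The 3 known points determine the degree-2 polynomial uniquely.
Write q(x) = ax^2 + bx + c. Substituting each data point gives a linear system:
  a - b + c = 0
  a + b + c = 12
  16a + 4b + c = 105
Solving the system yields a = 5, b = 6, c = 1.
So q(x) = 5x² + 6x + 1.
Then q(2) = 33.

33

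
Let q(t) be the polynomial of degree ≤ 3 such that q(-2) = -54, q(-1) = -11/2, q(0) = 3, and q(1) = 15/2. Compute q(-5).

-1599/2

Forward differences of the values at t = -2, -1, 0, 1:
  q  : -54  -11/2  3  15/2
  Δ  : 97/2  17/2  9/2
  Δ^2: -40  -4
  Δ^3: 36
The third differences are constant, confirming degree 3.
Interpolating (Newton forward form) and evaluating at t = -5 gives q(-5) = -1599/2.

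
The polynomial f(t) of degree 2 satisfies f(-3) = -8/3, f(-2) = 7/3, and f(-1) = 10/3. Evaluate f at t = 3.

Forward differences of the values at t = -3, -2, -1:
  f  : -8/3  7/3  10/3
  Δ  : 5  1
  Δ^2: -4
The second differences are constant, confirming degree 2.
Interpolating (Newton forward form) and evaluating at t = 3 gives f(3) = -98/3.

-98/3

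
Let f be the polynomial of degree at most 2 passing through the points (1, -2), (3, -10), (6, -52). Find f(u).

f(u) = -2u^2 + 4u - 4

Write f(u) = au^2 + bu + c. Substituting each data point gives a linear system:
  a + b + c = -2
  9a + 3b + c = -10
  36a + 6b + c = -52
Solving the system yields a = -2, b = 4, c = -4.
So f(u) = -2u^2 + 4u - 4.
Check: f(1) = -2. ✓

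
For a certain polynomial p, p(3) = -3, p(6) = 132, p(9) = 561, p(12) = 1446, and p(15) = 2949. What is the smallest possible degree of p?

Forward differences of the values at x = 3, 6, 9, 12, 15:
  p  : -3  132  561  1446  2949
  Δ  : 135  429  885  1503
  Δ^2: 294  456  618
  Δ^3: 162  162
  Δ^4: 0
The third differences are constant (162) and nonzero, while all higher differences vanish, so the minimal degree is 3.

3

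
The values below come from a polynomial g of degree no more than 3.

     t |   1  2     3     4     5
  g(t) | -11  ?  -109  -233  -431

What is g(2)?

-41

On equispaced nodes a degree-3 polynomial has vanishing fourth forward difference, so
  g(1) - 4·g(2) + 6·g(3) - 4·g(4) + g(5) = 0.
Substituting the known values and solving for g(2):
  -4·g(2) = 164
  g(2) = -41.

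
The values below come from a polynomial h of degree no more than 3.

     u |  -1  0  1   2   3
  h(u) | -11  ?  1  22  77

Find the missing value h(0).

The 4 known points determine the degree-3 polynomial uniquely.
Write h(u) = au^3 + bu^2 + cu + d. Substituting each data point gives a linear system:
  -a + b - c + d = -11
  a + b + c + d = 1
  8a + 4b + 2c + d = 22
  27a + 9b + 3c + d = 77
Solving the system yields a = 3, b = -1, c = 3, d = -4.
So h(u) = 3u^3 - u^2 + 3u - 4.
Then h(0) = -4.

-4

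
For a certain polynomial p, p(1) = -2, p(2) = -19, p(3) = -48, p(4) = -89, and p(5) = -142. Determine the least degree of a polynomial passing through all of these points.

Forward differences of the values at s = 1, 2, 3, 4, 5:
  p  : -2  -19  -48  -89  -142
  Δ  : -17  -29  -41  -53
  Δ^2: -12  -12  -12
  Δ^3: 0  0
  Δ^4: 0
The second differences are constant (-12) and nonzero, while all higher differences vanish, so the minimal degree is 2.

2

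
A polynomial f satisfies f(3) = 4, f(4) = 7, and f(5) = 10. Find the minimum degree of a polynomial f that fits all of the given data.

1

Forward differences of the values at n = 3, 4, 5:
  f  : 4  7  10
  Δ  : 3  3
  Δ^2: 0
The first differences are constant (3) and nonzero, while all higher differences vanish, so the minimal degree is 1.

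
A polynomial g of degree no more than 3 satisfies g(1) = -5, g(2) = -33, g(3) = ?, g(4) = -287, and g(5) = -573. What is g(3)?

-117

The 4 known points determine the degree-3 polynomial uniquely.
Write g(x) = ax^3 + bx^2 + cx + d. Substituting each data point gives a linear system:
  a + b + c + d = -5
  8a + 4b + 2c + d = -33
  64a + 16b + 4c + d = -287
  125a + 25b + 5c + d = -573
Solving the system yields a = -5, b = 2, c = 1, d = -3.
So g(x) = -5x^3 + 2x^2 + x - 3.
Then g(3) = -117.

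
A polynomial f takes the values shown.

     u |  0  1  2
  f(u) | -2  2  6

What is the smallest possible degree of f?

Forward differences of the values at u = 0, 1, 2:
  f  : -2  2  6
  Δ  : 4  4
  Δ^2: 0
The first differences are constant (4) and nonzero, while all higher differences vanish, so the minimal degree is 1.

1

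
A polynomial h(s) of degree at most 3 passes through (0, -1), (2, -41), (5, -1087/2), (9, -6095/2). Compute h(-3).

193/2

Using the Lagrange interpolation formula with nodes 0, 2, 5, 9:
  L_0(s) = (s - 2)(s - 5)(s - 9) / -90
  L_1(s) = s(s - 5)(s - 9) / 42
  L_2(s) = s(s - 2)(s - 9) / -60
  L_3(s) = s(s - 2)(s - 5) / 252
Then h(s) = -1·L_0(s) - 41·L_1(s) - 1087/2·L_2(s) - 6095/2·L_3(s).
Expanding and collecting terms gives h(s) = -4s³ - (3/2)s² - s - 1.
Evaluating at s = -3: h(-3) = 193/2.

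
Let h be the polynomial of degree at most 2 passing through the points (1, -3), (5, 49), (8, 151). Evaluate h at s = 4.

27

Write h(s) = as^2 + bs + c. Substituting each data point gives a linear system:
  a + b + c = -3
  25a + 5b + c = 49
  64a + 8b + c = 151
Solving the system yields a = 3, b = -5, c = -1.
So h(s) = 3s² - 5s - 1.
Then h(4) = 27.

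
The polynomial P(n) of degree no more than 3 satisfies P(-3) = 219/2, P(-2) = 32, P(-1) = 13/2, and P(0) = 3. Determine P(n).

Write P(n) = an^3 + bn^2 + cn + d. Substituting each data point gives a linear system:
  -27a + 9b - 3c + d = 219/2
  -8a + 4b - 2c + d = 32
  -a + b - c + d = 13/2
  d = 3
Solving the system yields a = -5, b = -4, c = -5/2, d = 3.
So P(n) = -5n³ - 4n² - (5/2)n + 3.
Check: P(0) = 3. ✓

P(n) = -5n^3 - 4n^2 - (5/2)n + 3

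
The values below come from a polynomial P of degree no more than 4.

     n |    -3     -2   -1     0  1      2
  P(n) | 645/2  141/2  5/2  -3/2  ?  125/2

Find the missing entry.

21/2

On equispaced nodes a degree-4 polynomial has vanishing fifth forward difference, so
  - P(-3) + 5·P(-2) - 10·P(-1) + 10·P(0) - 5·P(1) + P(2) = 0.
Substituting the known values and solving for P(1):
  -5·P(1) = -105/2
  P(1) = 21/2.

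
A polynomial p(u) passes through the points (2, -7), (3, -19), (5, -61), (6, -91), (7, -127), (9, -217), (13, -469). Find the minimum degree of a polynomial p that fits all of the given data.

Divided differences on the nodes 2, 3, 5, 6, 7, 9, 13:
  order 0: -7  -19  -61  -91  -127  -217  -469
  order 1: -12  -21  -30  -36  -45  -63
  order 2: -3  -3  -3  -3  -3
  order 3: 0  0  0  0
  order 4: 0  0  0
  order 5: 0  0
  order 6: 0
The order-2 divided differences are all -3 (nonzero) and every higher order vanishes, so the data lies on a polynomial of degree exactly 2.

2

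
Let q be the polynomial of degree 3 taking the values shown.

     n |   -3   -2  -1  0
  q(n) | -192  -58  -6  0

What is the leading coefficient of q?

6

Write q(n) = an^3 + bn^2 + cn + d. Substituting each data point gives a linear system:
  -27a + 9b - 3c + d = -192
  -8a + 4b - 2c + d = -58
  -a + b - c + d = -6
  d = 0
Solving the system yields a = 6, b = -5, c = -5, d = 0.
So q(n) = 6n³ - 5n² - 5n.
The leading coefficient is 6.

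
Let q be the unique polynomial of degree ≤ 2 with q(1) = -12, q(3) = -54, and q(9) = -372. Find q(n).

Write q(n) = an^2 + bn + c. Substituting each data point gives a linear system:
  a + b + c = -12
  9a + 3b + c = -54
  81a + 9b + c = -372
Solving the system yields a = -4, b = -5, c = -3.
So q(n) = -4n² - 5n - 3.
Check: q(3) = -54. ✓

q(n) = -4n^2 - 5n - 3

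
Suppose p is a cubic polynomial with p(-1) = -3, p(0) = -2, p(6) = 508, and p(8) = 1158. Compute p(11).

Write p(n) = an^3 + bn^2 + cn + d. Substituting each data point gives a linear system:
  -a + b - c + d = -3
  d = -2
  216a + 36b + 6c + d = 508
  512a + 64b + 8c + d = 1158
Solving the system yields a = 2, b = 2, c = 1, d = -2.
So p(n) = 2n^3 + 2n^2 + n - 2.
Then p(11) = 2913.

2913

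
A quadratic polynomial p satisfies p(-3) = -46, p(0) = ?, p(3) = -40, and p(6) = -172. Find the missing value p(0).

The 3 known points determine the degree-2 polynomial uniquely.
Write p(x) = ax^2 + bx + c. Substituting each data point gives a linear system:
  9a - 3b + c = -46
  9a + 3b + c = -40
  36a + 6b + c = -172
Solving the system yields a = -5, b = 1, c = 2.
So p(x) = -5x^2 + x + 2.
Then p(0) = 2.

2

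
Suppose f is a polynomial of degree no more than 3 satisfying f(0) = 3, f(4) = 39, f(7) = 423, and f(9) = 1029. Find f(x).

Write f(x) = ax^3 + bx^2 + cx + d. Substituting each data point gives a linear system:
  d = 3
  64a + 16b + 4c + d = 39
  343a + 49b + 7c + d = 423
  729a + 81b + 9c + d = 1029
Solving the system yields a = 2, b = -5, c = -3, d = 3.
So f(x) = 2x^3 - 5x^2 - 3x + 3.
Check: f(4) = 39. ✓

f(x) = 2x^3 - 5x^2 - 3x + 3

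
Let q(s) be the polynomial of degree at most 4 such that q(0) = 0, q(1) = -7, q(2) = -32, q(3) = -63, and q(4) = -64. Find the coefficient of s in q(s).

Write q(s) = as^4 + bs^3 + cs^2 + ds + e. Substituting each data point gives a linear system:
  e = 0
  a + b + c + d + e = -7
  16a + 8b + 4c + 2d + e = -32
  81a + 27b + 9c + 3d + e = -63
  256a + 64b + 16c + 4d + e = -64
Solving the system yields a = 1, b = -4, c = -4, d = 0, e = 0.
So q(s) = s^4 - 4s^3 - 4s^2.
The coefficient of s is 0.

0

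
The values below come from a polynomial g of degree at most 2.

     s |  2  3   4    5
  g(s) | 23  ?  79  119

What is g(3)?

47

The 3 known points determine the degree-2 polynomial uniquely.
Write g(s) = as^2 + bs + c. Substituting each data point gives a linear system:
  4a + 2b + c = 23
  16a + 4b + c = 79
  25a + 5b + c = 119
Solving the system yields a = 4, b = 4, c = -1.
So g(s) = 4s² + 4s - 1.
Then g(3) = 47.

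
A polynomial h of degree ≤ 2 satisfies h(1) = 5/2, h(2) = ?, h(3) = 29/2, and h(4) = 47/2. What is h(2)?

15/2

The 3 known points determine the degree-2 polynomial uniquely.
Write h(s) = as^2 + bs + c. Substituting each data point gives a linear system:
  a + b + c = 5/2
  9a + 3b + c = 29/2
  16a + 4b + c = 47/2
Solving the system yields a = 1, b = 2, c = -1/2.
So h(s) = s^2 + 2s - 1/2.
Then h(2) = 15/2.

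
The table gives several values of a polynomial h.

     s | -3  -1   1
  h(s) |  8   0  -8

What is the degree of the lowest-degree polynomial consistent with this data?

1

Forward differences of the values at s = -3, -1, 1:
  h  : 8  0  -8
  Δ  : -8  -8
  Δ^2: 0
The first differences are constant (-8) and nonzero, while all higher differences vanish, so the minimal degree is 1.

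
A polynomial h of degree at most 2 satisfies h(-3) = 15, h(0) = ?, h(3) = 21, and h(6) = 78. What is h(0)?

0

The 3 known points determine the degree-2 polynomial uniquely.
Write h(n) = an^2 + bn + c. Substituting each data point gives a linear system:
  9a - 3b + c = 15
  9a + 3b + c = 21
  36a + 6b + c = 78
Solving the system yields a = 2, b = 1, c = 0.
So h(n) = 2n^2 + n.
Then h(0) = 0.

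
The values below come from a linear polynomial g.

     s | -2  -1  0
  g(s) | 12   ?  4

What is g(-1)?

The 2 known points determine the degree-1 polynomial uniquely.
Write g(s) = as + b. Substituting each data point gives a linear system:
  -2a + b = 12
  b = 4
Solving the system yields a = -4, b = 4.
So g(s) = -4s + 4.
Then g(-1) = 8.

8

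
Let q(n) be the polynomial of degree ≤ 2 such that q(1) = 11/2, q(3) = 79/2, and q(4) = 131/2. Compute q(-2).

Write q(n) = an^2 + bn + c. Substituting each data point gives a linear system:
  a + b + c = 11/2
  9a + 3b + c = 79/2
  16a + 4b + c = 131/2
Solving the system yields a = 3, b = 5, c = -5/2.
So q(n) = 3n^2 + 5n - 5/2.
Then q(-2) = -1/2.

-1/2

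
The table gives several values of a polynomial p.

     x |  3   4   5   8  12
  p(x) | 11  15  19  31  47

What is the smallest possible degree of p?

1

Divided differences on the nodes 3, 4, 5, 8, 12:
  order 0: 11  15  19  31  47
  order 1: 4  4  4  4
  order 2: 0  0  0
  order 3: 0  0
  order 4: 0
The order-1 divided differences are all 4 (nonzero) and every higher order vanishes, so the data lies on a polynomial of degree exactly 1.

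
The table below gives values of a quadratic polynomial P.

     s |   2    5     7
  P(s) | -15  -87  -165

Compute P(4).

Using the Lagrange interpolation formula with nodes 2, 5, 7:
  L_0(s) = (s - 5)(s - 7) / 15
  L_1(s) = (s - 2)(s - 7) / -6
  L_2(s) = (s - 2)(s - 5) / 10
Then P(s) = -15·L_0(s) - 87·L_1(s) - 165·L_2(s).
Expanding and collecting terms gives P(s) = -3s^2 - 3s + 3.
Evaluating at s = 4: P(4) = -57.

-57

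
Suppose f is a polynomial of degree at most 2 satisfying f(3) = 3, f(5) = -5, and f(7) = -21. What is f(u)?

Using the Lagrange interpolation formula with nodes 3, 5, 7:
  L_0(u) = (u - 5)(u - 7) / 8
  L_1(u) = (u - 3)(u - 7) / -4
  L_2(u) = (u - 3)(u - 5) / 8
Then f(u) = 3·L_0(u) - 5·L_1(u) - 21·L_2(u).
Expanding and collecting terms gives f(u) = -u² + 4u.
Check: f(3) = 3. ✓

f(u) = -u^2 + 4u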